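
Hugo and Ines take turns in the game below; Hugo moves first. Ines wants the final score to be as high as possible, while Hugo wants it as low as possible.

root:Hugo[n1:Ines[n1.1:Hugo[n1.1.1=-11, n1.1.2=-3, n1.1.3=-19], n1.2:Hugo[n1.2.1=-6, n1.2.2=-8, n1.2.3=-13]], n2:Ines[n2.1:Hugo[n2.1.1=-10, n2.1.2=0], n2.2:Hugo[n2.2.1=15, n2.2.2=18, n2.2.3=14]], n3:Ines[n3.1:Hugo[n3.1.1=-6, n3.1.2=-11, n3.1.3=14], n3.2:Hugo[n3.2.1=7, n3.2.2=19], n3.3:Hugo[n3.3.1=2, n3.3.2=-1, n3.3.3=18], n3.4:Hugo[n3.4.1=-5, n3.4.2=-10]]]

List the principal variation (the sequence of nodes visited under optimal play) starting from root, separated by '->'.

root -> n1 -> n1.2 -> n1.2.3

n1.1 (Hugo): min(-11, -3, -19) = -19
n1.2 (Hugo): min(-6, -8, -13) = -13
n1 (Ines): max(-19, -13) = -13
n2.1 (Hugo): min(-10, 0) = -10
n2.2 (Hugo): min(15, 18, 14) = 14
n2 (Ines): max(-10, 14) = 14
n3.1 (Hugo): min(-6, -11, 14) = -11
n3.2 (Hugo): min(7, 19) = 7
n3.3 (Hugo): min(2, -1, 18) = -1
n3.4 (Hugo): min(-5, -10) = -10
n3 (Ines): max(-11, 7, -1, -10) = 7
root (Hugo): min(-13, 14, 7) = -13
At root, Hugo picks n1 (lowest: -13).
At n1, Ines picks n1.2 (highest: -13).
At n1.2, Hugo picks n1.2.3 (lowest: -13).
Terminal value -13.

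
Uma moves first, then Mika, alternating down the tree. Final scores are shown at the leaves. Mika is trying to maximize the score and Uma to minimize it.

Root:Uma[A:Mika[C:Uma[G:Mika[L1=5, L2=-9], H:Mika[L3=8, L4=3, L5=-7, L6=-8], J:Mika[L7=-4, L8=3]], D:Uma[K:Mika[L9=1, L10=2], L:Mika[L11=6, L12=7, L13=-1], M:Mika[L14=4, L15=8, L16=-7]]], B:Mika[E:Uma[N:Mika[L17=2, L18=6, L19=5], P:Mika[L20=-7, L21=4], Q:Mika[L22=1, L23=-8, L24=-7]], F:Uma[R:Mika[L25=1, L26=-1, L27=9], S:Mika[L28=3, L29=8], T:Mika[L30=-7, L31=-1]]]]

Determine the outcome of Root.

G (Mika): max(5, -9) = 5
H (Mika): max(8, 3, -7, -8) = 8
J (Mika): max(-4, 3) = 3
C (Uma): min(5, 8, 3) = 3
K (Mika): max(1, 2) = 2
L (Mika): max(6, 7, -1) = 7
M (Mika): max(4, 8, -7) = 8
D (Uma): min(2, 7, 8) = 2
A (Mika): max(3, 2) = 3
N (Mika): max(2, 6, 5) = 6
P (Mika): max(-7, 4) = 4
Q (Mika): max(1, -8, -7) = 1
E (Uma): min(6, 4, 1) = 1
R (Mika): max(1, -1, 9) = 9
S (Mika): max(3, 8) = 8
T (Mika): max(-7, -1) = -1
F (Uma): min(9, 8, -1) = -1
B (Mika): max(1, -1) = 1
Root (Uma): min(3, 1) = 1

1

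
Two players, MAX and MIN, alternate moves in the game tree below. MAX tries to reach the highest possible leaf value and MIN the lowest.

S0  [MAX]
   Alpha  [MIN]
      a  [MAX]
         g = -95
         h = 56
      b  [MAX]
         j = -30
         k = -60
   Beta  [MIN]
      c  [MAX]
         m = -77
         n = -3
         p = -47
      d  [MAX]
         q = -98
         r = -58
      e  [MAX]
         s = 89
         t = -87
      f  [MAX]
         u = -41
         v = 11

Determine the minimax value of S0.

-30

a (MAX): max(-95, 56) = 56
b (MAX): max(-30, -60) = -30
Alpha (MIN): min(56, -30) = -30
c (MAX): max(-77, -3, -47) = -3
d (MAX): max(-98, -58) = -58
e (MAX): max(89, -87) = 89
f (MAX): max(-41, 11) = 11
Beta (MIN): min(-3, -58, 89, 11) = -58
S0 (MAX): max(-30, -58) = -30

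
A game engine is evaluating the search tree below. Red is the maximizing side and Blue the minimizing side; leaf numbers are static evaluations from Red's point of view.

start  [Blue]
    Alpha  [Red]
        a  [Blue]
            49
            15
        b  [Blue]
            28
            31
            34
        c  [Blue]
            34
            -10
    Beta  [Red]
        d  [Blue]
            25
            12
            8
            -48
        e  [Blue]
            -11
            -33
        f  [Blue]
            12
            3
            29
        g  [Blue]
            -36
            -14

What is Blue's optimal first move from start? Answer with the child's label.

Beta

a (Blue): min(49, 15) = 15
b (Blue): min(28, 31, 34) = 28
c (Blue): min(34, -10) = -10
Alpha (Red): max(15, 28, -10) = 28
d (Blue): min(25, 12, 8, -48) = -48
e (Blue): min(-11, -33) = -33
f (Blue): min(12, 3, 29) = 3
g (Blue): min(-36, -14) = -36
Beta (Red): max(-48, -33, 3, -36) = 3
start (Blue): min(28, 3) = 3
Blue at start wants the lowest of {Alpha=28, Beta=3}, so chooses Beta.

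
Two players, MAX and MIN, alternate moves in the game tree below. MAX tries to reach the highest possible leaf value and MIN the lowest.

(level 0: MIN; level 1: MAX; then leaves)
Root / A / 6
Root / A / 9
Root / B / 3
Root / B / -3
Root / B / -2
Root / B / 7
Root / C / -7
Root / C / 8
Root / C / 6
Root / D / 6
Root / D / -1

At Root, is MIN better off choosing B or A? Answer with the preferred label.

B (MAX): max(3, -3, -2, 7) = 7
A (MAX): max(6, 9) = 9
MIN prefers the lower value; B=7, A=9. B is better since 7 < 9.

B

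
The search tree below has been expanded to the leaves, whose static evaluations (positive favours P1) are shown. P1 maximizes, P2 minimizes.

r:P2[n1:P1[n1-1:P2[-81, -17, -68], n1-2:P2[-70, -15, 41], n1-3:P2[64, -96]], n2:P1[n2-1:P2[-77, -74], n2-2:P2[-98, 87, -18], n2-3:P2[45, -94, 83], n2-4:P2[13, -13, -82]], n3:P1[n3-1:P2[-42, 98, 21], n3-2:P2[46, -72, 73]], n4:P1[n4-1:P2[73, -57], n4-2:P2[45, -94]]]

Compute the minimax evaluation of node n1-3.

n1-3 (P2): min(64, -96) = -96

-96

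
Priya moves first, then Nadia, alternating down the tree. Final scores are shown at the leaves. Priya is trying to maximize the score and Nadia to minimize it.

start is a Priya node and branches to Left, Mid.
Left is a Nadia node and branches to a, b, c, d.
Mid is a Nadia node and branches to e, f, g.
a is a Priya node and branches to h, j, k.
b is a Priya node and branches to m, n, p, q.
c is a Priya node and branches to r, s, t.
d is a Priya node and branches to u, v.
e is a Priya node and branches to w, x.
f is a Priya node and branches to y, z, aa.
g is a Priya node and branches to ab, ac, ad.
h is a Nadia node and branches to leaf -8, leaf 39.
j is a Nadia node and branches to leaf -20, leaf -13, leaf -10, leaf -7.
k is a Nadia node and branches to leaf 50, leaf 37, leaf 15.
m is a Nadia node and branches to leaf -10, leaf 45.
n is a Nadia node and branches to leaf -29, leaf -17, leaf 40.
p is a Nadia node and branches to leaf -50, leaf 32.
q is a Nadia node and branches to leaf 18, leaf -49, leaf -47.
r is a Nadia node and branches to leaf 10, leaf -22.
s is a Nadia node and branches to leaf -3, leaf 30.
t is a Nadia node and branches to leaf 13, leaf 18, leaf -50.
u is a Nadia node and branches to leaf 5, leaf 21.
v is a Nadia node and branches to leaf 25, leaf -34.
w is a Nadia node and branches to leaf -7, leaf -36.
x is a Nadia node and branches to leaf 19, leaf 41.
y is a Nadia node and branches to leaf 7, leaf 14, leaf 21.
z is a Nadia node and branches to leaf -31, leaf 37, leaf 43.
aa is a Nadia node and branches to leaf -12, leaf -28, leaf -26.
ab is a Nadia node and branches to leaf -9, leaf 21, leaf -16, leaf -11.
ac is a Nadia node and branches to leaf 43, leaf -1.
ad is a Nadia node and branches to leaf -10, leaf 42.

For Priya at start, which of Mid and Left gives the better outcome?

w (Nadia): min(-7, -36) = -36
x (Nadia): min(19, 41) = 19
e (Priya): max(-36, 19) = 19
y (Nadia): min(7, 14, 21) = 7
z (Nadia): min(-31, 37, 43) = -31
aa (Nadia): min(-12, -28, -26) = -28
f (Priya): max(7, -31, -28) = 7
ab (Nadia): min(-9, 21, -16, -11) = -16
ac (Nadia): min(43, -1) = -1
ad (Nadia): min(-10, 42) = -10
g (Priya): max(-16, -1, -10) = -1
Mid (Nadia): min(19, 7, -1) = -1
h (Nadia): min(-8, 39) = -8
j (Nadia): min(-20, -13, -10, -7) = -20
k (Nadia): min(50, 37, 15) = 15
a (Priya): max(-8, -20, 15) = 15
m (Nadia): min(-10, 45) = -10
n (Nadia): min(-29, -17, 40) = -29
p (Nadia): min(-50, 32) = -50
q (Nadia): min(18, -49, -47) = -49
b (Priya): max(-10, -29, -50, -49) = -10
r (Nadia): min(10, -22) = -22
s (Nadia): min(-3, 30) = -3
t (Nadia): min(13, 18, -50) = -50
c (Priya): max(-22, -3, -50) = -3
u (Nadia): min(5, 21) = 5
v (Nadia): min(25, -34) = -34
d (Priya): max(5, -34) = 5
Left (Nadia): min(15, -10, -3, 5) = -10
Priya prefers the higher value; Mid=-1, Left=-10. Mid is better since -1 > -10.

Mid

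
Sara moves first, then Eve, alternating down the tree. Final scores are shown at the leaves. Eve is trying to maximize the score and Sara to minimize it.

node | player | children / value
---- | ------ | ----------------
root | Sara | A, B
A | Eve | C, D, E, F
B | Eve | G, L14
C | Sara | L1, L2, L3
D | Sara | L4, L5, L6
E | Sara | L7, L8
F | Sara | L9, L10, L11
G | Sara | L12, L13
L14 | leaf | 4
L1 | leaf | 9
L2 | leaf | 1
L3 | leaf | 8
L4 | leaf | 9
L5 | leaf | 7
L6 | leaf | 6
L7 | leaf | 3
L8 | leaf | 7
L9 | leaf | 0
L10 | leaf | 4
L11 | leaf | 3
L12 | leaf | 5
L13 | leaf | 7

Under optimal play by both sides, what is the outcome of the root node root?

5

C (Sara): min(9, 1, 8) = 1
D (Sara): min(9, 7, 6) = 6
E (Sara): min(3, 7) = 3
F (Sara): min(0, 4, 3) = 0
A (Eve): max(1, 6, 3, 0) = 6
G (Sara): min(5, 7) = 5
B (Eve): max(5, 4) = 5
root (Sara): min(6, 5) = 5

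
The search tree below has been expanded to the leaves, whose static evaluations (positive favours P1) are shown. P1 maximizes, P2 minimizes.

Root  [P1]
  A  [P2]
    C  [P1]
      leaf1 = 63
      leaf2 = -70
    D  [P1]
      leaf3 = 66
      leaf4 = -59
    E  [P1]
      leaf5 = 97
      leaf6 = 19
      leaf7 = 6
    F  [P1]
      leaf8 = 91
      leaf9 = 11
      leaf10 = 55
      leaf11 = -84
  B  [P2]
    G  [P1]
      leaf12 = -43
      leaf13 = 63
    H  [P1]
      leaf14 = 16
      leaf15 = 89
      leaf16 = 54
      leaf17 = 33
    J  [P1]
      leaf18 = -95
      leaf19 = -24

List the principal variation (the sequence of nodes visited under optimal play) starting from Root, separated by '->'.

Root -> A -> C -> leaf1

C (P1): max(63, -70) = 63
D (P1): max(66, -59) = 66
E (P1): max(97, 19, 6) = 97
F (P1): max(91, 11, 55, -84) = 91
A (P2): min(63, 66, 97, 91) = 63
G (P1): max(-43, 63) = 63
H (P1): max(16, 89, 54, 33) = 89
J (P1): max(-95, -24) = -24
B (P2): min(63, 89, -24) = -24
Root (P1): max(63, -24) = 63
At Root, P1 picks A (highest: 63).
At A, P2 picks C (lowest: 63).
At C, P1 picks leaf1 (highest: 63).
Terminal value 63.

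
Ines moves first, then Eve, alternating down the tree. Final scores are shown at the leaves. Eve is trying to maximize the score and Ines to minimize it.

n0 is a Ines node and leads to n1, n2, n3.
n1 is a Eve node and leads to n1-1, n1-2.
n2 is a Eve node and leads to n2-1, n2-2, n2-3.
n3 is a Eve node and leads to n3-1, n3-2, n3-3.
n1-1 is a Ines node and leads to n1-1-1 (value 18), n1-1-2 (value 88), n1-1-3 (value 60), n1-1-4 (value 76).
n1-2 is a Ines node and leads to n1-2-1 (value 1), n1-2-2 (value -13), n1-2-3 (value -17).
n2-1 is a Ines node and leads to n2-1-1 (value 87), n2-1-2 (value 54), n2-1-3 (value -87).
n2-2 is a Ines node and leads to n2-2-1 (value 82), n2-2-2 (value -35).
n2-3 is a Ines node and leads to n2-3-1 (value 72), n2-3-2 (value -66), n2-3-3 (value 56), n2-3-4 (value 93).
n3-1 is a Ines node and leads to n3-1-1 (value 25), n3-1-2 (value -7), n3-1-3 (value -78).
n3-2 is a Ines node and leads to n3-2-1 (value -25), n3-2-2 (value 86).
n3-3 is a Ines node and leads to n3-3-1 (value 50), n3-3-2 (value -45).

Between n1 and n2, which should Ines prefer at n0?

n2

n1-1 (Ines): min(18, 88, 60, 76) = 18
n1-2 (Ines): min(1, -13, -17) = -17
n1 (Eve): max(18, -17) = 18
n2-1 (Ines): min(87, 54, -87) = -87
n2-2 (Ines): min(82, -35) = -35
n2-3 (Ines): min(72, -66, 56, 93) = -66
n2 (Eve): max(-87, -35, -66) = -35
Ines prefers the lower value; n1=18, n2=-35. n2 is better since -35 < 18.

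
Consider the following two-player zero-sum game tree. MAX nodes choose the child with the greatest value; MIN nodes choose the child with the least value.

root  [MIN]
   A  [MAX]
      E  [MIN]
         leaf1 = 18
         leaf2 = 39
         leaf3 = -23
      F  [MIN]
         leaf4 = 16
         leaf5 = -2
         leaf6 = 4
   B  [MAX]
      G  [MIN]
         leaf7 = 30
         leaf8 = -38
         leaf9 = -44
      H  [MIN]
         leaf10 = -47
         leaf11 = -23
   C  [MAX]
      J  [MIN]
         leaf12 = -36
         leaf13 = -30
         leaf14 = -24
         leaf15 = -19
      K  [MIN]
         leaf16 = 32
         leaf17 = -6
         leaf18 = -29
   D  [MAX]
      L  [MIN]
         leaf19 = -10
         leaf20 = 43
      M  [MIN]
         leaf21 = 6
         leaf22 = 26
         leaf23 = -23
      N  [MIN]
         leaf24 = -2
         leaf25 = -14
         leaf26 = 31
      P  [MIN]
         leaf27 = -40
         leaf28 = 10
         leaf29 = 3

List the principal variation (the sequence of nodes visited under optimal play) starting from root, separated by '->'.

root -> B -> G -> leaf9

E (MIN): min(18, 39, -23) = -23
F (MIN): min(16, -2, 4) = -2
A (MAX): max(-23, -2) = -2
G (MIN): min(30, -38, -44) = -44
H (MIN): min(-47, -23) = -47
B (MAX): max(-44, -47) = -44
J (MIN): min(-36, -30, -24, -19) = -36
K (MIN): min(32, -6, -29) = -29
C (MAX): max(-36, -29) = -29
L (MIN): min(-10, 43) = -10
M (MIN): min(6, 26, -23) = -23
N (MIN): min(-2, -14, 31) = -14
P (MIN): min(-40, 10, 3) = -40
D (MAX): max(-10, -23, -14, -40) = -10
root (MIN): min(-2, -44, -29, -10) = -44
At root, MIN picks B (lowest: -44).
At B, MAX picks G (highest: -44).
At G, MIN picks leaf9 (lowest: -44).
Terminal value -44.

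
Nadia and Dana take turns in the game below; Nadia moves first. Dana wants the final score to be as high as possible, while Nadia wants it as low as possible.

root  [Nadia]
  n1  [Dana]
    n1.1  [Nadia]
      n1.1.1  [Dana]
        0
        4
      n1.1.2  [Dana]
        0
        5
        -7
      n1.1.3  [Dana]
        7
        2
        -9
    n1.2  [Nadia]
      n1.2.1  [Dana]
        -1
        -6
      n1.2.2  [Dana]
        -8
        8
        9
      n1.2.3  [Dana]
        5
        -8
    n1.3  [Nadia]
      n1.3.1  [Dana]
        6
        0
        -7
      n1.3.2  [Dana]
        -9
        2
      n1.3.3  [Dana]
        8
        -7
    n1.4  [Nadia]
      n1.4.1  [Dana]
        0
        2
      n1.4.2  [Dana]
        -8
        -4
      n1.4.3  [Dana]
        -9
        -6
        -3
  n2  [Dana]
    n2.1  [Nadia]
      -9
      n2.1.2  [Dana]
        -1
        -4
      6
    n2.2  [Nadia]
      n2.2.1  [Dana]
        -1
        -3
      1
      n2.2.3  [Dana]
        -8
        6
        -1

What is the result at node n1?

n1.1.1 (Dana): max(0, 4) = 4
n1.1.2 (Dana): max(0, 5, -7) = 5
n1.1.3 (Dana): max(7, 2, -9) = 7
n1.1 (Nadia): min(4, 5, 7) = 4
n1.2.1 (Dana): max(-1, -6) = -1
n1.2.2 (Dana): max(-8, 8, 9) = 9
n1.2.3 (Dana): max(5, -8) = 5
n1.2 (Nadia): min(-1, 9, 5) = -1
n1.3.1 (Dana): max(6, 0, -7) = 6
n1.3.2 (Dana): max(-9, 2) = 2
n1.3.3 (Dana): max(8, -7) = 8
n1.3 (Nadia): min(6, 2, 8) = 2
n1.4.1 (Dana): max(0, 2) = 2
n1.4.2 (Dana): max(-8, -4) = -4
n1.4.3 (Dana): max(-9, -6, -3) = -3
n1.4 (Nadia): min(2, -4, -3) = -4
n1 (Dana): max(4, -1, 2, -4) = 4

4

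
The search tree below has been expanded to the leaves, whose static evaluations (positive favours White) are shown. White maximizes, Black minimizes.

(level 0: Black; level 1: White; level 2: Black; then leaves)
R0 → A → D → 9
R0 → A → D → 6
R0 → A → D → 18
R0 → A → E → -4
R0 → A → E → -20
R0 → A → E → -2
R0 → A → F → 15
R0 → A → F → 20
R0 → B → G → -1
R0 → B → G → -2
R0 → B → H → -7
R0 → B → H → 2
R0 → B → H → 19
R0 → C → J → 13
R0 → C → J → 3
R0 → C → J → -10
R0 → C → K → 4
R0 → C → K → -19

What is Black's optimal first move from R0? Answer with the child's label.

C

D (Black): min(9, 6, 18) = 6
E (Black): min(-4, -20, -2) = -20
F (Black): min(15, 20) = 15
A (White): max(6, -20, 15) = 15
G (Black): min(-1, -2) = -2
H (Black): min(-7, 2, 19) = -7
B (White): max(-2, -7) = -2
J (Black): min(13, 3, -10) = -10
K (Black): min(4, -19) = -19
C (White): max(-10, -19) = -10
R0 (Black): min(15, -2, -10) = -10
Black at R0 wants the lowest of {A=15, B=-2, C=-10}, so chooses C.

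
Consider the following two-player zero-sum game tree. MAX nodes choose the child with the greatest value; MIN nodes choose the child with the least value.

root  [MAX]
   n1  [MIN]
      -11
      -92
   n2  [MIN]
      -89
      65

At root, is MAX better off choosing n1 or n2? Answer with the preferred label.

n2

n1 (MIN): min(-11, -92) = -92
n2 (MIN): min(-89, 65) = -89
MAX prefers the higher value; n1=-92, n2=-89. n2 is better since -89 > -92.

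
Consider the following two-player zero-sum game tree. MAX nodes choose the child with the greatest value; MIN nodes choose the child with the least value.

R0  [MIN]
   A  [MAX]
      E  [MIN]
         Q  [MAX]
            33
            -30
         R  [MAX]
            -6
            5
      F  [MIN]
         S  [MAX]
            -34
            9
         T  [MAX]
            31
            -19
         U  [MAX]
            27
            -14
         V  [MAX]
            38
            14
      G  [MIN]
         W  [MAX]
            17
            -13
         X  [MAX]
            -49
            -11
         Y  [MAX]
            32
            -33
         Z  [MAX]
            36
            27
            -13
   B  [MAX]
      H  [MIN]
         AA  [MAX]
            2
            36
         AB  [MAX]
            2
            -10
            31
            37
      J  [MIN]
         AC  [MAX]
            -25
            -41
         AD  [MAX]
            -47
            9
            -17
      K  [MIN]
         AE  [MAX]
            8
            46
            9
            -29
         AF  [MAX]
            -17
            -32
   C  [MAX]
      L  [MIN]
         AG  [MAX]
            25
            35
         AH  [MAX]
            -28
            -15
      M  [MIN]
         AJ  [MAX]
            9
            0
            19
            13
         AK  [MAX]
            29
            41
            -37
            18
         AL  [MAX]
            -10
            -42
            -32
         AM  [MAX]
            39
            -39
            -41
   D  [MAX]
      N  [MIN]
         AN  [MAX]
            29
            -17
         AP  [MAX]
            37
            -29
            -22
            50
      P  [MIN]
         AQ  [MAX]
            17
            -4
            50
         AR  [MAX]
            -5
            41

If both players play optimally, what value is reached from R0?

Q (MAX): max(33, -30) = 33
R (MAX): max(-6, 5) = 5
E (MIN): min(33, 5) = 5
S (MAX): max(-34, 9) = 9
T (MAX): max(31, -19) = 31
U (MAX): max(27, -14) = 27
V (MAX): max(38, 14) = 38
F (MIN): min(9, 31, 27, 38) = 9
W (MAX): max(17, -13) = 17
X (MAX): max(-49, -11) = -11
Y (MAX): max(32, -33) = 32
Z (MAX): max(36, 27, -13) = 36
G (MIN): min(17, -11, 32, 36) = -11
A (MAX): max(5, 9, -11) = 9
AA (MAX): max(2, 36) = 36
AB (MAX): max(2, -10, 31, 37) = 37
H (MIN): min(36, 37) = 36
AC (MAX): max(-25, -41) = -25
AD (MAX): max(-47, 9, -17) = 9
J (MIN): min(-25, 9) = -25
AE (MAX): max(8, 46, 9, -29) = 46
AF (MAX): max(-17, -32) = -17
K (MIN): min(46, -17) = -17
B (MAX): max(36, -25, -17) = 36
AG (MAX): max(25, 35) = 35
AH (MAX): max(-28, -15) = -15
L (MIN): min(35, -15) = -15
AJ (MAX): max(9, 0, 19, 13) = 19
AK (MAX): max(29, 41, -37, 18) = 41
AL (MAX): max(-10, -42, -32) = -10
AM (MAX): max(39, -39, -41) = 39
M (MIN): min(19, 41, -10, 39) = -10
C (MAX): max(-15, -10) = -10
AN (MAX): max(29, -17) = 29
AP (MAX): max(37, -29, -22, 50) = 50
N (MIN): min(29, 50) = 29
AQ (MAX): max(17, -4, 50) = 50
AR (MAX): max(-5, 41) = 41
P (MIN): min(50, 41) = 41
D (MAX): max(29, 41) = 41
R0 (MIN): min(9, 36, -10, 41) = -10

-10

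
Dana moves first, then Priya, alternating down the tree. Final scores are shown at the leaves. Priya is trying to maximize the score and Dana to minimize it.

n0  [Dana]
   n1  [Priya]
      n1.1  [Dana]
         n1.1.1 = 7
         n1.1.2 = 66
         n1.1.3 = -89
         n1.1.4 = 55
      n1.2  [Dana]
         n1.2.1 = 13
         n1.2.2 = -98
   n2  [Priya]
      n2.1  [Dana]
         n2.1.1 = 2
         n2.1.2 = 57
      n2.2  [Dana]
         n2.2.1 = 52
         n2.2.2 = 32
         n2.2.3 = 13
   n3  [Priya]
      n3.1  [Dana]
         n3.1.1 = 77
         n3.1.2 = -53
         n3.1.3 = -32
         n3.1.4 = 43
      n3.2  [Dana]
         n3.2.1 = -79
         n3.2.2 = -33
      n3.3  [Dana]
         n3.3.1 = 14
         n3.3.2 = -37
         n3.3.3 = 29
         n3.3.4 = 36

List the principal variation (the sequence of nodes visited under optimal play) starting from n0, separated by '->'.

n0 -> n1 -> n1.1 -> n1.1.3

n1.1 (Dana): min(7, 66, -89, 55) = -89
n1.2 (Dana): min(13, -98) = -98
n1 (Priya): max(-89, -98) = -89
n2.1 (Dana): min(2, 57) = 2
n2.2 (Dana): min(52, 32, 13) = 13
n2 (Priya): max(2, 13) = 13
n3.1 (Dana): min(77, -53, -32, 43) = -53
n3.2 (Dana): min(-79, -33) = -79
n3.3 (Dana): min(14, -37, 29, 36) = -37
n3 (Priya): max(-53, -79, -37) = -37
n0 (Dana): min(-89, 13, -37) = -89
At n0, Dana picks n1 (lowest: -89).
At n1, Priya picks n1.1 (highest: -89).
At n1.1, Dana picks n1.1.3 (lowest: -89).
Terminal value -89.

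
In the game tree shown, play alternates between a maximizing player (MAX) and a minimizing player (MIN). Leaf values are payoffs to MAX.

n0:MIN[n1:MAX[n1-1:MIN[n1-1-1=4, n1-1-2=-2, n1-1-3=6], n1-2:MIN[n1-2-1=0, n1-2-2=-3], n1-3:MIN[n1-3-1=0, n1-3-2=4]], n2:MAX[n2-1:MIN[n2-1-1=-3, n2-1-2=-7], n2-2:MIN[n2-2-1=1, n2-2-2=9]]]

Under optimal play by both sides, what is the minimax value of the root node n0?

n1-1 (MIN): min(4, -2, 6) = -2
n1-2 (MIN): min(0, -3) = -3
n1-3 (MIN): min(0, 4) = 0
n1 (MAX): max(-2, -3, 0) = 0
n2-1 (MIN): min(-3, -7) = -7
n2-2 (MIN): min(1, 9) = 1
n2 (MAX): max(-7, 1) = 1
n0 (MIN): min(0, 1) = 0

0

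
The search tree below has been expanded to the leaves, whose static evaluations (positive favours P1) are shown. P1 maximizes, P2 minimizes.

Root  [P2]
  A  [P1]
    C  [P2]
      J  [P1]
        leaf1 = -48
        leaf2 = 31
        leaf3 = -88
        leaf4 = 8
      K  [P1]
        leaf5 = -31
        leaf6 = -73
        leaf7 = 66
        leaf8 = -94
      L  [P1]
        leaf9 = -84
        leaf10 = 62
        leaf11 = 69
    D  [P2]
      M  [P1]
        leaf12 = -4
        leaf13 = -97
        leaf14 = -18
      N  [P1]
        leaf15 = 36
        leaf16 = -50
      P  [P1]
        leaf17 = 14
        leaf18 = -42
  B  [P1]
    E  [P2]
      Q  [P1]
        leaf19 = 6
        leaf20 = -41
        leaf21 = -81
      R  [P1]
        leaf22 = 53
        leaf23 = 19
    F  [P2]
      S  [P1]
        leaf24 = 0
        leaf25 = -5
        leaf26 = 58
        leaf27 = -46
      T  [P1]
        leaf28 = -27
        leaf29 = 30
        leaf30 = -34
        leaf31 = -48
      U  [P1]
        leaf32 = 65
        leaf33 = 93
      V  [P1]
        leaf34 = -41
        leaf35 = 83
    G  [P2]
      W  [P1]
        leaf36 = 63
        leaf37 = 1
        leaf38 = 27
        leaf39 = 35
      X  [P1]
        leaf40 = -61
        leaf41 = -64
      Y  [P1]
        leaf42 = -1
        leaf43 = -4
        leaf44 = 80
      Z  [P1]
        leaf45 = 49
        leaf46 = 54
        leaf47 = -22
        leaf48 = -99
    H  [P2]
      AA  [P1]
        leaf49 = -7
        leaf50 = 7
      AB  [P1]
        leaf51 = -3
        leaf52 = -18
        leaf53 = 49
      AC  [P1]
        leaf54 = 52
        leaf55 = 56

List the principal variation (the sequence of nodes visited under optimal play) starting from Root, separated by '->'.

Root -> B -> F -> T -> leaf29

J (P1): max(-48, 31, -88, 8) = 31
K (P1): max(-31, -73, 66, -94) = 66
L (P1): max(-84, 62, 69) = 69
C (P2): min(31, 66, 69) = 31
M (P1): max(-4, -97, -18) = -4
N (P1): max(36, -50) = 36
P (P1): max(14, -42) = 14
D (P2): min(-4, 36, 14) = -4
A (P1): max(31, -4) = 31
Q (P1): max(6, -41, -81) = 6
R (P1): max(53, 19) = 53
E (P2): min(6, 53) = 6
S (P1): max(0, -5, 58, -46) = 58
T (P1): max(-27, 30, -34, -48) = 30
U (P1): max(65, 93) = 93
V (P1): max(-41, 83) = 83
F (P2): min(58, 30, 93, 83) = 30
W (P1): max(63, 1, 27, 35) = 63
X (P1): max(-61, -64) = -61
Y (P1): max(-1, -4, 80) = 80
Z (P1): max(49, 54, -22, -99) = 54
G (P2): min(63, -61, 80, 54) = -61
AA (P1): max(-7, 7) = 7
AB (P1): max(-3, -18, 49) = 49
AC (P1): max(52, 56) = 56
H (P2): min(7, 49, 56) = 7
B (P1): max(6, 30, -61, 7) = 30
Root (P2): min(31, 30) = 30
At Root, P2 picks B (lowest: 30).
At B, P1 picks F (highest: 30).
At F, P2 picks T (lowest: 30).
At T, P1 picks leaf29 (highest: 30).
Terminal value 30.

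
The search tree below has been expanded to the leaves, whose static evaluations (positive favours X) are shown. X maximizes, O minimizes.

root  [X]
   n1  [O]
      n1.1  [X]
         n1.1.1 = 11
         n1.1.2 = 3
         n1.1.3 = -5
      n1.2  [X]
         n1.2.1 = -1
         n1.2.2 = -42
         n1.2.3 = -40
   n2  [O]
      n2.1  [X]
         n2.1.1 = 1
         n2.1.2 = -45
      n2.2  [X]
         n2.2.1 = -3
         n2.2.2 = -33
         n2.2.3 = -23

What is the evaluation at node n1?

-1

n1.1 (X): max(11, 3, -5) = 11
n1.2 (X): max(-1, -42, -40) = -1
n1 (O): min(11, -1) = -1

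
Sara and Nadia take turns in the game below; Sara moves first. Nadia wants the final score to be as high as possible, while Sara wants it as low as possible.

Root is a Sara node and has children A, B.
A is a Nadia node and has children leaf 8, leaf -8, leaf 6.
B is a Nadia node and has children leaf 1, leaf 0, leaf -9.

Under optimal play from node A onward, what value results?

8

A (Nadia): max(8, -8, 6) = 8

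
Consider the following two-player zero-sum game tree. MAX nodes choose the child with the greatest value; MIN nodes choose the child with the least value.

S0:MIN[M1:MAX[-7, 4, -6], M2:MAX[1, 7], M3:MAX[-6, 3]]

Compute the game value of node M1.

M1 (MAX): max(-7, 4, -6) = 4

4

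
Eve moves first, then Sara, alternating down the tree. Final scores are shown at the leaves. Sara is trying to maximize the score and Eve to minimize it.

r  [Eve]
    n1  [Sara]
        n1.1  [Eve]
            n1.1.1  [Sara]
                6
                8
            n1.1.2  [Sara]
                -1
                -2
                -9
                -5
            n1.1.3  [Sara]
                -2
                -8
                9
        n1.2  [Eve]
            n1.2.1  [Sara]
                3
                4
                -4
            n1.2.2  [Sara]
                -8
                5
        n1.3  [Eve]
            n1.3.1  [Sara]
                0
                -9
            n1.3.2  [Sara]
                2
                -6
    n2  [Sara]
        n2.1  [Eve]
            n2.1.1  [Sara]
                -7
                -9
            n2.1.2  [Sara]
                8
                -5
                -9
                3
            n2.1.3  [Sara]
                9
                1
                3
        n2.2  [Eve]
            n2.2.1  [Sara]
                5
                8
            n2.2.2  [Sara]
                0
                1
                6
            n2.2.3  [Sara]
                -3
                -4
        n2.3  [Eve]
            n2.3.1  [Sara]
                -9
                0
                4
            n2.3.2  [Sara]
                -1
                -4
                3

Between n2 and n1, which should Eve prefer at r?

n2

n2.1.1 (Sara): max(-7, -9) = -7
n2.1.2 (Sara): max(8, -5, -9, 3) = 8
n2.1.3 (Sara): max(9, 1, 3) = 9
n2.1 (Eve): min(-7, 8, 9) = -7
n2.2.1 (Sara): max(5, 8) = 8
n2.2.2 (Sara): max(0, 1, 6) = 6
n2.2.3 (Sara): max(-3, -4) = -3
n2.2 (Eve): min(8, 6, -3) = -3
n2.3.1 (Sara): max(-9, 0, 4) = 4
n2.3.2 (Sara): max(-1, -4, 3) = 3
n2.3 (Eve): min(4, 3) = 3
n2 (Sara): max(-7, -3, 3) = 3
n1.1.1 (Sara): max(6, 8) = 8
n1.1.2 (Sara): max(-1, -2, -9, -5) = -1
n1.1.3 (Sara): max(-2, -8, 9) = 9
n1.1 (Eve): min(8, -1, 9) = -1
n1.2.1 (Sara): max(3, 4, -4) = 4
n1.2.2 (Sara): max(-8, 5) = 5
n1.2 (Eve): min(4, 5) = 4
n1.3.1 (Sara): max(0, -9) = 0
n1.3.2 (Sara): max(2, -6) = 2
n1.3 (Eve): min(0, 2) = 0
n1 (Sara): max(-1, 4, 0) = 4
Eve prefers the lower value; n2=3, n1=4. n2 is better since 3 < 4.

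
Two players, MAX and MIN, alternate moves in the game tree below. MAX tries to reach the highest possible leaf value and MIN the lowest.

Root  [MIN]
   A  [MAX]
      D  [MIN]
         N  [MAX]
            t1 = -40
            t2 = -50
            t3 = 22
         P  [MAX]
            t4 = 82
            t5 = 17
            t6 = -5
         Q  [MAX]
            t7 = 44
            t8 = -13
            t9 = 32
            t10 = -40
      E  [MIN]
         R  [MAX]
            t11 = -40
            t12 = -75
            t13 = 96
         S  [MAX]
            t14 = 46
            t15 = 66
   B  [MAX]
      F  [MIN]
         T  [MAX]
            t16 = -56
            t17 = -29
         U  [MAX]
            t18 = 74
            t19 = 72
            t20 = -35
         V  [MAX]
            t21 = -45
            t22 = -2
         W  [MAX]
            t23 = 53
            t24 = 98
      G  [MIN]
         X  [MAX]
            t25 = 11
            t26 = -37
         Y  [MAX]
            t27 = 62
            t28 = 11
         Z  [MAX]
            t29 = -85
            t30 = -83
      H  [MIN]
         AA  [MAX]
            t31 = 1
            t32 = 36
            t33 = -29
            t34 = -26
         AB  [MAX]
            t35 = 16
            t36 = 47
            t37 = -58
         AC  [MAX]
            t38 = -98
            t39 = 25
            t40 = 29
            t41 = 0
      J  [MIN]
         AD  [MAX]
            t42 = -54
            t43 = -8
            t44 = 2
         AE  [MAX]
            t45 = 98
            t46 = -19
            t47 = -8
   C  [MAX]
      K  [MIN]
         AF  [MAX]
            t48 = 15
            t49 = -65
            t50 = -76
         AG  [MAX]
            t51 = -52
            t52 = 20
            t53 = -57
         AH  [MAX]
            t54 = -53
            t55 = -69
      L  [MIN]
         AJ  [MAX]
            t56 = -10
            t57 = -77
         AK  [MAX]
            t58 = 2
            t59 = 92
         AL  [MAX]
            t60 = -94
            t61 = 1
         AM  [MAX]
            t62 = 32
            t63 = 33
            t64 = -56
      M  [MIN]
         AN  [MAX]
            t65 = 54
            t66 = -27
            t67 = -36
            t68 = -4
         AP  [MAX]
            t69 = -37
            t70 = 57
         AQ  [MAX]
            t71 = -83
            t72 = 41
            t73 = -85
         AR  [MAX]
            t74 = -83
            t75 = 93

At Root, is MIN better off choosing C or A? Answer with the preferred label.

C

AF (MAX): max(15, -65, -76) = 15
AG (MAX): max(-52, 20, -57) = 20
AH (MAX): max(-53, -69) = -53
K (MIN): min(15, 20, -53) = -53
AJ (MAX): max(-10, -77) = -10
AK (MAX): max(2, 92) = 92
AL (MAX): max(-94, 1) = 1
AM (MAX): max(32, 33, -56) = 33
L (MIN): min(-10, 92, 1, 33) = -10
AN (MAX): max(54, -27, -36, -4) = 54
AP (MAX): max(-37, 57) = 57
AQ (MAX): max(-83, 41, -85) = 41
AR (MAX): max(-83, 93) = 93
M (MIN): min(54, 57, 41, 93) = 41
C (MAX): max(-53, -10, 41) = 41
N (MAX): max(-40, -50, 22) = 22
P (MAX): max(82, 17, -5) = 82
Q (MAX): max(44, -13, 32, -40) = 44
D (MIN): min(22, 82, 44) = 22
R (MAX): max(-40, -75, 96) = 96
S (MAX): max(46, 66) = 66
E (MIN): min(96, 66) = 66
A (MAX): max(22, 66) = 66
MIN prefers the lower value; C=41, A=66. C is better since 41 < 66.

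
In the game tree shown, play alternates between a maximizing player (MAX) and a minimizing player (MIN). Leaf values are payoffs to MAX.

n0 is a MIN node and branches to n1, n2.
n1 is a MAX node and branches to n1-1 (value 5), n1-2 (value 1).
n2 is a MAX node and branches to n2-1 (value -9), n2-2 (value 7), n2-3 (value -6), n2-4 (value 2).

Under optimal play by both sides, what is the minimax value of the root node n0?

n1 (MAX): max(5, 1) = 5
n2 (MAX): max(-9, 7, -6, 2) = 7
n0 (MIN): min(5, 7) = 5

5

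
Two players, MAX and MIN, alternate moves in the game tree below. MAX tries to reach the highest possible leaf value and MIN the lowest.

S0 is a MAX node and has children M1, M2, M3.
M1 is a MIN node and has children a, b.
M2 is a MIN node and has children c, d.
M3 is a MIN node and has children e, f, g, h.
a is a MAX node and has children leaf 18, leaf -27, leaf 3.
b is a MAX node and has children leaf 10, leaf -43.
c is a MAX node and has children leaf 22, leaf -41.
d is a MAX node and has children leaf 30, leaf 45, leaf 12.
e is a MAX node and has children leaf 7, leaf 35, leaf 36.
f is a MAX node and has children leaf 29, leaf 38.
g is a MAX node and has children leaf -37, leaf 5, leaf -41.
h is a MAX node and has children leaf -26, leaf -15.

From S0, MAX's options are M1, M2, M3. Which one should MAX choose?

M2

a (MAX): max(18, -27, 3) = 18
b (MAX): max(10, -43) = 10
M1 (MIN): min(18, 10) = 10
c (MAX): max(22, -41) = 22
d (MAX): max(30, 45, 12) = 45
M2 (MIN): min(22, 45) = 22
e (MAX): max(7, 35, 36) = 36
f (MAX): max(29, 38) = 38
g (MAX): max(-37, 5, -41) = 5
h (MAX): max(-26, -15) = -15
M3 (MIN): min(36, 38, 5, -15) = -15
S0 (MAX): max(10, 22, -15) = 22
MAX at S0 wants the highest of {M1=10, M2=22, M3=-15}, so chooses M2.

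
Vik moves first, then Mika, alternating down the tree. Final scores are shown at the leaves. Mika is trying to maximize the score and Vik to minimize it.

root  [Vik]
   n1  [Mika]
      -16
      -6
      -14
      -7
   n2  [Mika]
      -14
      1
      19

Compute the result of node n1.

n1 (Mika): max(-16, -6, -14, -7) = -6

-6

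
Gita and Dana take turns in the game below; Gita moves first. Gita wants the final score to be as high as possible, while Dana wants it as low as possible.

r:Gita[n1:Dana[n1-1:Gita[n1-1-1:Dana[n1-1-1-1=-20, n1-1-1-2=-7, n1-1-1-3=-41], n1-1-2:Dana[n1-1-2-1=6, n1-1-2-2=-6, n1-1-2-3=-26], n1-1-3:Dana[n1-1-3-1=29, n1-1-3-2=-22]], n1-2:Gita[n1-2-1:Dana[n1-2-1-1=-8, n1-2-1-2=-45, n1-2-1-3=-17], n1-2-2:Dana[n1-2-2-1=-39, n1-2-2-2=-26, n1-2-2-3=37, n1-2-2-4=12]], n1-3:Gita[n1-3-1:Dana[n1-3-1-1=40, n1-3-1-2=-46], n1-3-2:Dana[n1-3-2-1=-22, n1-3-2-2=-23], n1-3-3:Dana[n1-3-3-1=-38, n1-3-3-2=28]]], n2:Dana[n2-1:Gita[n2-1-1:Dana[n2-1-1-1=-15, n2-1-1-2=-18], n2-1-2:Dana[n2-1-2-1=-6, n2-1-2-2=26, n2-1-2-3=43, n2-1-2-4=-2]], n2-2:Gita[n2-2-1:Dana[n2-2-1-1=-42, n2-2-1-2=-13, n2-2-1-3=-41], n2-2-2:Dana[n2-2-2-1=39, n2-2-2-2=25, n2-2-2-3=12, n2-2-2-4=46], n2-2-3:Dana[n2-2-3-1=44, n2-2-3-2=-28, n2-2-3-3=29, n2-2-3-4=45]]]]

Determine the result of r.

-6

n1-1-1 (Dana): min(-20, -7, -41) = -41
n1-1-2 (Dana): min(6, -6, -26) = -26
n1-1-3 (Dana): min(29, -22) = -22
n1-1 (Gita): max(-41, -26, -22) = -22
n1-2-1 (Dana): min(-8, -45, -17) = -45
n1-2-2 (Dana): min(-39, -26, 37, 12) = -39
n1-2 (Gita): max(-45, -39) = -39
n1-3-1 (Dana): min(40, -46) = -46
n1-3-2 (Dana): min(-22, -23) = -23
n1-3-3 (Dana): min(-38, 28) = -38
n1-3 (Gita): max(-46, -23, -38) = -23
n1 (Dana): min(-22, -39, -23) = -39
n2-1-1 (Dana): min(-15, -18) = -18
n2-1-2 (Dana): min(-6, 26, 43, -2) = -6
n2-1 (Gita): max(-18, -6) = -6
n2-2-1 (Dana): min(-42, -13, -41) = -42
n2-2-2 (Dana): min(39, 25, 12, 46) = 12
n2-2-3 (Dana): min(44, -28, 29, 45) = -28
n2-2 (Gita): max(-42, 12, -28) = 12
n2 (Dana): min(-6, 12) = -6
r (Gita): max(-39, -6) = -6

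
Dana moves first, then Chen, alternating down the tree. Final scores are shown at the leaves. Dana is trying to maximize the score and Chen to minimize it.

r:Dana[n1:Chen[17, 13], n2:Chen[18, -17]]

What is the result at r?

n1 (Chen): min(17, 13) = 13
n2 (Chen): min(18, -17) = -17
r (Dana): max(13, -17) = 13

13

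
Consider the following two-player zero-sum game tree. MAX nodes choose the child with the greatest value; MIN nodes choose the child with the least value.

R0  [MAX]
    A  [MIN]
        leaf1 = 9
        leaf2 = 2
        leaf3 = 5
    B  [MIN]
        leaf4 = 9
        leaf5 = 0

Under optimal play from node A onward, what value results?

A (MIN): min(9, 2, 5) = 2

2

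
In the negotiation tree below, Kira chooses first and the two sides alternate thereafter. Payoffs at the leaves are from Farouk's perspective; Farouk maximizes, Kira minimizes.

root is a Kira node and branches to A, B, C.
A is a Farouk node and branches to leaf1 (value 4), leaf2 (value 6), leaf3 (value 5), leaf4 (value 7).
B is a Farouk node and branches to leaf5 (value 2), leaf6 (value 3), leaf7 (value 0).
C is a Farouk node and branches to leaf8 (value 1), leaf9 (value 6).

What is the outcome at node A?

7

A (Farouk): max(4, 6, 5, 7) = 7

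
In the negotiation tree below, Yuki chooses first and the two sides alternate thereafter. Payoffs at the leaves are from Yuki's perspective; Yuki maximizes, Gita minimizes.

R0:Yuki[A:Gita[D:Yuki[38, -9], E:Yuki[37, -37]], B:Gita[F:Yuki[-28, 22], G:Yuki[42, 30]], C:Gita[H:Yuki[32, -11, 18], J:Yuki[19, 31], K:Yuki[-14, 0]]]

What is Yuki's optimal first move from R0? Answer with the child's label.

D (Yuki): max(38, -9) = 38
E (Yuki): max(37, -37) = 37
A (Gita): min(38, 37) = 37
F (Yuki): max(-28, 22) = 22
G (Yuki): max(42, 30) = 42
B (Gita): min(22, 42) = 22
H (Yuki): max(32, -11, 18) = 32
J (Yuki): max(19, 31) = 31
K (Yuki): max(-14, 0) = 0
C (Gita): min(32, 31, 0) = 0
R0 (Yuki): max(37, 22, 0) = 37
Yuki at R0 wants the highest of {A=37, B=22, C=0}, so chooses A.

A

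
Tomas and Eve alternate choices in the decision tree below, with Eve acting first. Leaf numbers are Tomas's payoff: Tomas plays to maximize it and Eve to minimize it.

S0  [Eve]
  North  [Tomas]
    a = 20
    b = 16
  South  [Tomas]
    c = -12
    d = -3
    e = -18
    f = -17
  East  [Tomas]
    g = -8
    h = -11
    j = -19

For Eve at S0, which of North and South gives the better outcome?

North (Tomas): max(20, 16) = 20
South (Tomas): max(-12, -3, -18, -17) = -3
Eve prefers the lower value; North=20, South=-3. South is better since -3 < 20.

South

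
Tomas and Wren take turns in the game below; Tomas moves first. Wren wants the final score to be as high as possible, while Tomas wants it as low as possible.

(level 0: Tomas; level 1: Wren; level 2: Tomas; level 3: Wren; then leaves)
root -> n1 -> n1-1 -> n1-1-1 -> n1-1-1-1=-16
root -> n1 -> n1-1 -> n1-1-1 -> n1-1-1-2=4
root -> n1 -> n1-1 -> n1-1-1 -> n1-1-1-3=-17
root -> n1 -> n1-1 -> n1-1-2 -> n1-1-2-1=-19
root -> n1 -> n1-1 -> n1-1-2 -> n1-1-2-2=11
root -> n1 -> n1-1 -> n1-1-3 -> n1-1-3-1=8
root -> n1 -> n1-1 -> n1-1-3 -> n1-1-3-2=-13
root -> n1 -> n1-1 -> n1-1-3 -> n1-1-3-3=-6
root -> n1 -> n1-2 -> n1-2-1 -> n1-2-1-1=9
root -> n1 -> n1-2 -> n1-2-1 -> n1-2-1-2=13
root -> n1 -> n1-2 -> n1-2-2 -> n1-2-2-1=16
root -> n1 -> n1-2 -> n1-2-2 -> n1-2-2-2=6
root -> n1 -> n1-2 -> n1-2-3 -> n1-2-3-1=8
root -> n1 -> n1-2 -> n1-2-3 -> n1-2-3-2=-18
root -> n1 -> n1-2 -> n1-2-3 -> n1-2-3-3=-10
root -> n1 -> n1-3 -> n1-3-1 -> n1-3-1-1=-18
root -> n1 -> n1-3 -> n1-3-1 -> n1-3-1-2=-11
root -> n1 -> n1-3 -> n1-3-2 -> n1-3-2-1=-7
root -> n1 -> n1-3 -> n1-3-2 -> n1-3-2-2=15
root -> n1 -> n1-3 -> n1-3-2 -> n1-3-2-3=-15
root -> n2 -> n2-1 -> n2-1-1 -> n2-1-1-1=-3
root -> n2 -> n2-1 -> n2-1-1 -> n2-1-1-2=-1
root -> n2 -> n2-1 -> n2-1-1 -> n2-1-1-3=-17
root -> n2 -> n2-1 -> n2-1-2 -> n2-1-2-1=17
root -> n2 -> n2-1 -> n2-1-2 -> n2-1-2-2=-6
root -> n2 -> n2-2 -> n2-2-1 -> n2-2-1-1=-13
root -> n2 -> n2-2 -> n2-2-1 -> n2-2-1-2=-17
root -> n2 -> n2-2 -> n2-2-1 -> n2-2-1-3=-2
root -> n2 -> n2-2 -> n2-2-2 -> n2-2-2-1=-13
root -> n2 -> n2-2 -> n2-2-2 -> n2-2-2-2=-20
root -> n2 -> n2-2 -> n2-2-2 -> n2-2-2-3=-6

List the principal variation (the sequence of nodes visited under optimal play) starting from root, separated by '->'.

root -> n2 -> n2-1 -> n2-1-1 -> n2-1-1-2

n1-1-1 (Wren): max(-16, 4, -17) = 4
n1-1-2 (Wren): max(-19, 11) = 11
n1-1-3 (Wren): max(8, -13, -6) = 8
n1-1 (Tomas): min(4, 11, 8) = 4
n1-2-1 (Wren): max(9, 13) = 13
n1-2-2 (Wren): max(16, 6) = 16
n1-2-3 (Wren): max(8, -18, -10) = 8
n1-2 (Tomas): min(13, 16, 8) = 8
n1-3-1 (Wren): max(-18, -11) = -11
n1-3-2 (Wren): max(-7, 15, -15) = 15
n1-3 (Tomas): min(-11, 15) = -11
n1 (Wren): max(4, 8, -11) = 8
n2-1-1 (Wren): max(-3, -1, -17) = -1
n2-1-2 (Wren): max(17, -6) = 17
n2-1 (Tomas): min(-1, 17) = -1
n2-2-1 (Wren): max(-13, -17, -2) = -2
n2-2-2 (Wren): max(-13, -20, -6) = -6
n2-2 (Tomas): min(-2, -6) = -6
n2 (Wren): max(-1, -6) = -1
root (Tomas): min(8, -1) = -1
At root, Tomas picks n2 (lowest: -1).
At n2, Wren picks n2-1 (highest: -1).
At n2-1, Tomas picks n2-1-1 (lowest: -1).
At n2-1-1, Wren picks n2-1-1-2 (highest: -1).
Terminal value -1.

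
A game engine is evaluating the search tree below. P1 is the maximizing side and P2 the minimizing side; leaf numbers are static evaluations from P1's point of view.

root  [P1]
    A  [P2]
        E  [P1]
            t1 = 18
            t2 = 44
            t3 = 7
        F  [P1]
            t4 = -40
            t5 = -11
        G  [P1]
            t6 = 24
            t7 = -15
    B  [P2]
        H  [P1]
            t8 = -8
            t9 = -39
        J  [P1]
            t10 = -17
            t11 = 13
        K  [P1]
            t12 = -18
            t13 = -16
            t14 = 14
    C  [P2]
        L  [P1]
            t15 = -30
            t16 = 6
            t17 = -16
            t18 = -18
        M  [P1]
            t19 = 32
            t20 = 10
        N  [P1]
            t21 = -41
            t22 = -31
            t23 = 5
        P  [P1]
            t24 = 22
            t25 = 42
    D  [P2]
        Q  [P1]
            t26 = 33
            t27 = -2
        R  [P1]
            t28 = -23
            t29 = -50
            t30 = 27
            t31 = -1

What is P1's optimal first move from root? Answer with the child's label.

E (P1): max(18, 44, 7) = 44
F (P1): max(-40, -11) = -11
G (P1): max(24, -15) = 24
A (P2): min(44, -11, 24) = -11
H (P1): max(-8, -39) = -8
J (P1): max(-17, 13) = 13
K (P1): max(-18, -16, 14) = 14
B (P2): min(-8, 13, 14) = -8
L (P1): max(-30, 6, -16, -18) = 6
M (P1): max(32, 10) = 32
N (P1): max(-41, -31, 5) = 5
P (P1): max(22, 42) = 42
C (P2): min(6, 32, 5, 42) = 5
Q (P1): max(33, -2) = 33
R (P1): max(-23, -50, 27, -1) = 27
D (P2): min(33, 27) = 27
root (P1): max(-11, -8, 5, 27) = 27
P1 at root wants the highest of {A=-11, B=-8, C=5, D=27}, so chooses D.

D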